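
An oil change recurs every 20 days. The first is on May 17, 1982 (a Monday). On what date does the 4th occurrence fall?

Jul 16, 1982

The 4th occurrence is 3 intervals after the first: 3 × 20 = 60 days after May 17, 1982.
May has 31 days — 14 days to the end of May leaves 46.
Jun has 30 days (16 left).
16 days into Jul → Jul 16, 1982.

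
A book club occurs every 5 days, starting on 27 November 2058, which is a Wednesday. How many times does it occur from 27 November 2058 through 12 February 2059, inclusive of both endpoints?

16

Occurrences land 5·i days after 27 November 2058 for i = 0, 1, 2, …
The window opens on the start date, so the first occurrence inside is #1 on 27 November 2058.
12 February 2059 is 77 days after the start; 77 ÷ 5 = 15 remainder 2. Last occurrence in the window: #16 on 10 February 2059.
Occurrences #1 through #16: 16 in total.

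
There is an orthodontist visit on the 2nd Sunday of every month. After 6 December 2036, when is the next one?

December 2036 starts on a Monday; its first Sunday is the 7th, so the 2nd Sunday is the 14th — 14 December 2036.
14 December 2036 is after 6 December 2036, so that is the next one.

14 December 2036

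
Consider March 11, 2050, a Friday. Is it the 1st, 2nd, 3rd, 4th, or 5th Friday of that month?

Day 11 falls in week ⌈11/7⌉ of the month.
Days 1–7 hold the 1st Friday, 8–14 the 2nd, 15–21 the 3rd, 22–28 the 4th, 29–31 the 5th.
11 is in the range for the 2nd.

2nd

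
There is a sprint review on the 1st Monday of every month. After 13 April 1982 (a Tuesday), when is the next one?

April 1982 starts on a Thursday, so its 1st Monday is 5 April 1982 (4 days in).
That is not after 13 April 1982, so look at May 1982.
May 1982 starts on a Saturday, so its 1st Monday is 3 May 1982 (2 days in).

3 May 1982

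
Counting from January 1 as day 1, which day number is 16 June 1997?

Days in months before June: 31 + 28 + 31 + 30 + 31 = 151.
Plus 16 days into June → day 167.

167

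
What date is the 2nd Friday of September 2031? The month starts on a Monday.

September 2031 begins on a Monday, so the first Friday is September 5 (4 days later).
The 2nd Friday is 1 weeks later: 5 + 7 = 12.

September 12, 2031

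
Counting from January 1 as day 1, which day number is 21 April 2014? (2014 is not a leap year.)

Days in months before April: 31 + 28 + 31 = 90.
Plus 21 days into April → day 111.

111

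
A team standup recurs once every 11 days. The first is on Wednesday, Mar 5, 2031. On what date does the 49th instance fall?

The 49th occurrence is 48 intervals after the first: 48 × 11 = 528 days after Mar 5, 2031.
Mar has 31 days — 26 days to the end of Mar leaves 502.
From end of Mar to end of 2031 is 275 days (227 left).
Jan has 31 days (196 left).
Feb has 29 days (167 left).
Mar has 31 days (136 left).
Apr has 30 days (106 left).
May has 31 days (75 left).
Jun has 30 days (45 left).
Jul has 31 days (14 left).
14 days into Aug → Aug 14, 2032.

Aug 14, 2032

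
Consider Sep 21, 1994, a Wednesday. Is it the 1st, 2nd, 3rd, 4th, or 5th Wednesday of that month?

3rd

Day 21 falls in week ⌈21/7⌉ of the month.
Days 1–7 hold the 1st Wednesday, 8–14 the 2nd, 15–21 the 3rd, 22–28 the 4th, 29–31 the 5th.
21 is in the range for the 3rd.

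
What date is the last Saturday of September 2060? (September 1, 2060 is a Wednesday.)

25 September 2060

September 2060 begins on a Wednesday, so the first Saturday is September 4 (3 days later).
September 2060 has 30 days. Adding weeks: 4, 11, 18, 25 — the last one ≤ 30 is the 25th.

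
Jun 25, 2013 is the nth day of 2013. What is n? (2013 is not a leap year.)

Days in months before Jun: 31 + 28 + 31 + 30 + 31 = 151.
Plus 25 days into Jun → day 176.

176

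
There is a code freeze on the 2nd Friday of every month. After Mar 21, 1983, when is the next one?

Apr 8, 1983

Mar 1983 starts on a Tuesday; its first Friday is the 4th, so the 2nd Friday is the 11th — Mar 11, 1983.
That is not after Mar 21, 1983, so look at Apr 1983.
Apr 1983 starts on a Friday; its first Friday is the 1st, so the 2nd Friday is the 8th — Apr 8, 1983.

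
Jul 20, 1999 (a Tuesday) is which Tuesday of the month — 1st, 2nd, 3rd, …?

Day 20 falls in week ⌈20/7⌉ of the month.
Days 1–7 hold the 1st Tuesday, 8–14 the 2nd, 15–21 the 3rd, 22–28 the 4th, 29–31 the 5th.
20 is in the range for the 3rd.

3rd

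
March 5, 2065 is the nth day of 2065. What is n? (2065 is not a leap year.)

Days in months before March: 31 + 28 = 59.
Plus 5 days into March → day 64.

64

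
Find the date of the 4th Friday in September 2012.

The first Friday of September 2012 is September 7.
The 4th Friday is 3 weeks later: 7 + 21 = 28.

28 September 2012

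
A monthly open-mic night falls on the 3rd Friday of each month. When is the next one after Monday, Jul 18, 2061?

Jul 2061 starts on a Friday; its first Friday is the 1st, so the 3rd Friday is the 15th — Jul 15, 2061.
That is not after Jul 18, 2061, so look at Aug 2061.
Aug 2061 starts on a Monday; its first Friday is the 5th, so the 3rd Friday is the 19th — Aug 19, 2061.

Aug 19, 2061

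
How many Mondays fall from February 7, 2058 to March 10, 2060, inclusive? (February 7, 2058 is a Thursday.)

February 7, 2058 is a Thursday; the first Monday on or after it is February 11, 2058 (4 days later).
From February 11, 2058 to March 10, 2060: 323 + 365 + 70 = 758 days (rest of 2058, 2059, to March 10, 2060 in 2060).
758 ÷ 7 = 108 full weeks with remainder 2, so 108 more Mondays after the first → 109.

109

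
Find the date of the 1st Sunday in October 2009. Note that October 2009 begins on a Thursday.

October 2009 begins on a Thursday, so the first Sunday is October 4 (3 days later).

4 October 2009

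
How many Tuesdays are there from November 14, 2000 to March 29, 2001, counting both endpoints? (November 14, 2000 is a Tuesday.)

November 14, 2000 is a Tuesday; the first Tuesday on or after it is November 14, 2000.
From November 14, 2000 to March 29, 2001: 16 + 31 + 31 + 28 + 29 = 135 days (rest of November, December, January, February, March).
135 ÷ 7 = 19 full weeks with remainder 2, so 19 more Tuesdays after the first → 20.

20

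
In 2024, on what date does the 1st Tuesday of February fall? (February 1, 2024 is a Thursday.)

February 2024 begins on a Thursday, so the first Tuesday is February 6 (5 days later).

6 February 2024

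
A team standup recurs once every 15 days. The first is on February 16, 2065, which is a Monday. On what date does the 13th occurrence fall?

The 13th occurrence is 12 intervals after the first: 12 × 15 = 180 days after February 16, 2065.
February has 28 days — 12 days to the end of February leaves 168.
March has 31 days (137 left).
April has 30 days (107 left).
May has 31 days (76 left).
June has 30 days (46 left).
July has 31 days (15 left).
15 days into August → August 15, 2065.

August 15, 2065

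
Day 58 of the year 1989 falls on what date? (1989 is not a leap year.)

Jan has 31 days (58 − 31 = 27 remain).
27 into Feb → Feb 27.

Feb 27, 1989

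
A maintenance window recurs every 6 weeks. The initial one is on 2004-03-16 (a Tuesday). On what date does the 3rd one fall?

2004-06-08

The 3rd occurrence is 2 intervals after the first: 2 × 42 = 84 days after 2004-03-16.
March has 31 days — 15 days to the end of March leaves 69.
April has 30 days (39 left).
May has 31 days (8 left).
8 days into June → 2004-06-08.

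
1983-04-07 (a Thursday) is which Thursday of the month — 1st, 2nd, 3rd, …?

Day 7 falls in week ⌈7/7⌉ of the month.
Days 1–7 hold the 1st Thursday, 8–14 the 2nd, 15–21 the 3rd, 22–28 the 4th, 29–31 the 5th.
7 is in the range for the 1st.

1st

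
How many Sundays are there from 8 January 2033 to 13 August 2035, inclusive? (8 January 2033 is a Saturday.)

136

8 January 2033 is a Saturday; the first Sunday on or after it is 9 January 2033 (1 day later).
From 9 January 2033 to 13 August 2035: 356 + 365 + 225 = 946 days (rest of 2033, 2034, to 13 August 2035 in 2035).
946 ÷ 7 = 135 full weeks with remainder 1, so 135 more Sundays after the first → 136.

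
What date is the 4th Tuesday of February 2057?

The first Tuesday of February 2057 is February 6.
The 4th Tuesday is 3 weeks later: 6 + 21 = 27.

27 February 2057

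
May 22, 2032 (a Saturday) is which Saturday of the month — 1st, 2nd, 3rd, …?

4th

Day 22 falls in week ⌈22/7⌉ of the month.
Days 1–7 hold the 1st Saturday, 8–14 the 2nd, 15–21 the 3rd, 22–28 the 4th, 29–31 the 5th.
22 is in the range for the 4th.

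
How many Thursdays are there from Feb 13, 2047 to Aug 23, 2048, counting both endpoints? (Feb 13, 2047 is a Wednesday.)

80

Feb 13, 2047 is a Wednesday; the first Thursday on or after it is Feb 14, 2047 (1 day later).
From Feb 14, 2047 to Aug 23, 2048: 320 + 236 = 556 days (rest of 2047, to Aug 23, 2048 in 2048).
556 ÷ 7 = 79 full weeks with remainder 3, so 79 more Thursdays after the first → 80.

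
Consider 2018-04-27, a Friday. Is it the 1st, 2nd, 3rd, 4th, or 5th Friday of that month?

4th

Day 27 falls in week ⌈27/7⌉ of the month.
Days 1–7 hold the 1st Friday, 8–14 the 2nd, 15–21 the 3rd, 22–28 the 4th, 29–31 the 5th.
27 is in the range for the 4th.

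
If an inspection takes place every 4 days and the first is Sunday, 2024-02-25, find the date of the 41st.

2024-08-03

The 41st occurrence is 40 intervals after the first: 40 × 4 = 160 days after 2024-02-25.
February has 29 days — 4 days to the end of February leaves 156.
March has 31 days (125 left).
April has 30 days (95 left).
May has 31 days (64 left).
June has 30 days (34 left).
July has 31 days (3 left).
3 days into August → 2024-08-03.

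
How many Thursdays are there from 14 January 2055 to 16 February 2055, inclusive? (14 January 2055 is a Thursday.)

5

14 January 2055 is a Thursday; the first Thursday on or after it is 14 January 2055.
From 14 January 2055 to 16 February 2055: 17 + 16 = 33 days (rest of January, February).
33 ÷ 7 = 4 full weeks with remainder 5, so 4 more Thursdays after the first → 5.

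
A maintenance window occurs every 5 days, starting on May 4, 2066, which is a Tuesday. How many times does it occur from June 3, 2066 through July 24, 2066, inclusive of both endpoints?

11

Occurrences land 5·i days after May 4, 2066 for i = 0, 1, 2, …
June 3, 2066 is 30 days after the start; 30 ÷ 5 = 6 remainder 0. First occurrence in the window: #7 on June 3, 2066 (6×5 = 30 days in).
July 24, 2066 is 81 days after the start; 81 ÷ 5 = 16 remainder 1. Last occurrence in the window: #17 on July 23, 2066.
Occurrences #7 through #17: 11 in total.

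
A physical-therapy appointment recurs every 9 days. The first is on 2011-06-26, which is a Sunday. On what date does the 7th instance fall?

2011-08-19

The 7th occurrence is 6 intervals after the first: 6 × 9 = 54 days after 2011-06-26.
June has 30 days — 4 days to the end of June leaves 50.
July has 31 days (19 left).
19 days into August → 2011-08-19.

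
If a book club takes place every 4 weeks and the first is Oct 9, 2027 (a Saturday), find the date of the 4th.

Jan 1, 2028

The 4th occurrence is 3 intervals after the first: 3 × 28 = 84 days after Oct 9, 2027.
Oct has 31 days — 22 days to the end of Oct leaves 62.
Nov has 30 days (32 left).
Dec has 31 days (1 left).
1 day into Jan → Jan 1, 2028.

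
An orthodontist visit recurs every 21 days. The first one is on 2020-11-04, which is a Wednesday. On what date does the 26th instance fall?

The 26th occurrence is 25 intervals after the first: 25 × 21 = 525 days after 2020-11-04.
November has 30 days — 26 days to the end of November leaves 499.
From end of November to end of 2020 is 31 days (468 left).
2021 has 365 days (103 left).
January has 31 days (72 left).
February has 28 days (44 left).
March has 31 days (13 left).
13 days into April → 2022-04-13.

2022-04-13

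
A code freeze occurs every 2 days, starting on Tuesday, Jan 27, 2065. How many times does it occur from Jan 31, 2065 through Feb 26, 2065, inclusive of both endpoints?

14

Occurrences land 2·i days after Jan 27, 2065 for i = 0, 1, 2, …
Jan 31, 2065 is 4 days after the start; 4 ÷ 2 = 2 remainder 0. First occurrence in the window: #3 on Jan 31, 2065 (2×2 = 4 days in).
Feb 26, 2065 is 30 days after the start; 30 ÷ 2 = 15 remainder 0. Last occurrence in the window: #16 on Feb 26, 2065.
Occurrences #3 through #16: 14 in total.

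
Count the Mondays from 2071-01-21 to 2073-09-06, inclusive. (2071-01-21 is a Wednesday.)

2071-01-21 is a Wednesday; the first Monday on or after it is 2071-01-26 (5 days later).
From 2071-01-26 to 2073-09-06: 339 + 366 + 249 = 954 days (rest of 2071, 2072, to 2073-09-06 in 2073).
954 ÷ 7 = 136 full weeks with remainder 2, so 136 more Mondays after the first → 137.

137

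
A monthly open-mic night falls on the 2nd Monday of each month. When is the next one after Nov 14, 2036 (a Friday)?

Dec 8, 2036

Nov 2036 starts on a Saturday; its first Monday is the 3rd, so the 2nd Monday is the 10th — Nov 10, 2036.
That is not after Nov 14, 2036, so look at Dec 2036.
Dec 2036 starts on a Monday; its first Monday is the 1st, so the 2nd Monday is the 8th — Dec 8, 2036.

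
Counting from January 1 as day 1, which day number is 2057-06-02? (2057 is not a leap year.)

Days in months before June: 31 + 28 + 31 + 30 + 31 = 151.
Plus 2 days into June → day 153.

153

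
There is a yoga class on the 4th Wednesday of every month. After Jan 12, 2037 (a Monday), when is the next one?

Jan 2037 starts on a Thursday; its first Wednesday is the 7th, so the 4th Wednesday is the 28th — Jan 28, 2037.
Jan 28, 2037 is after Jan 12, 2037, so that is the next one.

Jan 28, 2037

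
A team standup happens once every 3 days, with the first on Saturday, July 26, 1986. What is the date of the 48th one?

December 14, 1986

The 48th occurrence is 47 intervals after the first: 47 × 3 = 141 days after July 26, 1986.
July has 31 days — 5 days to the end of July leaves 136.
August has 31 days (105 left).
September has 30 days (75 left).
October has 31 days (44 left).
November has 30 days (14 left).
14 days into December → December 14, 1986.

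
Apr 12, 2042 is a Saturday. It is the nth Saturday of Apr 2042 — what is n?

Day 12 falls in week ⌈12/7⌉ of the month.
Days 1–7 hold the 1st Saturday, 8–14 the 2nd, 15–21 the 3rd, 22–28 the 4th, 29–31 the 5th.
12 is in the range for the 2nd.

2nd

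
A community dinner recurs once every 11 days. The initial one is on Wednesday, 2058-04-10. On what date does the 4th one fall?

2058-05-13

The 4th occurrence is 3 intervals after the first: 3 × 11 = 33 days after 2058-04-10.
April has 30 days — 20 days to the end of April leaves 13.
13 days into May → 2058-05-13.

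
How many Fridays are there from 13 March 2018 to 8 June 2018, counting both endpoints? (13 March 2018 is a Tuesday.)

13 March 2018 is a Tuesday; the first Friday on or after it is 16 March 2018 (3 days later).
From 16 March 2018 to 8 June 2018: 15 + 30 + 31 + 8 = 84 days (rest of March, April, May, June).
84 ÷ 7 = 12 full weeks with remainder 0, so 12 more Fridays after the first → 13.

13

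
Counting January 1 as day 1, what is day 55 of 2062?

2062-02-24

January has 31 days (55 − 31 = 24 remain).
24 into February → February 24.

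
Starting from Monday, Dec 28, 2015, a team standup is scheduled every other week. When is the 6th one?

Mar 7, 2016

The 6th occurrence is 5 intervals after the first: 5 × 14 = 70 days after Dec 28, 2015.
Dec has 31 days — 3 days to the end of Dec leaves 67.
Jan has 31 days (36 left).
Feb has 29 days (7 left).
7 days into Mar → Mar 7, 2016.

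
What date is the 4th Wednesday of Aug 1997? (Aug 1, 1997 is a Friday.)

Aug 27, 1997

Aug 1997 begins on a Friday, so the first Wednesday is Aug 6 (5 days later).
The 4th Wednesday is 3 weeks later: 6 + 21 = 27.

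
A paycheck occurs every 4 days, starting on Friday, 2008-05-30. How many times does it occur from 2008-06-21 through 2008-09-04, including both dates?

Occurrences land 4·i days after 2008-05-30 for i = 0, 1, 2, …
2008-06-21 is 22 days after the start; 22 ÷ 4 = 5 remainder 2; since the remainder is 2, round up to i = 6. First occurrence in the window: #7 on 2008-06-23 (6×4 = 24 days in).
2008-09-04 is 97 days after the start; 97 ÷ 4 = 24 remainder 1. Last occurrence in the window: #25 on 2008-09-03.
Occurrences #7 through #25: 19 in total.

19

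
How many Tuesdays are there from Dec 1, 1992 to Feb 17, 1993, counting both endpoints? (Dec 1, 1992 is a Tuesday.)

12

Dec 1, 1992 is a Tuesday; the first Tuesday on or after it is Dec 1, 1992.
From Dec 1, 1992 to Feb 17, 1993: 30 + 31 + 17 = 78 days (rest of Dec, Jan, Feb).
78 ÷ 7 = 11 full weeks with remainder 1, so 11 more Tuesdays after the first → 12.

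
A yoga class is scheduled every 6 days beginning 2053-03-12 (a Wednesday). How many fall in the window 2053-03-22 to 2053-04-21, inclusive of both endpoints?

Occurrences land 6·i days after 2053-03-12 for i = 0, 1, 2, …
2053-03-22 is 10 days after the start; 10 ÷ 6 = 1 remainder 4; since the remainder is 4, round up to i = 2. First occurrence in the window: #3 on 2053-03-24 (2×6 = 12 days in).
2053-04-21 is 40 days after the start; 40 ÷ 6 = 6 remainder 4. Last occurrence in the window: #7 on 2053-04-17.
Occurrences #3 through #7: 5 in total.

5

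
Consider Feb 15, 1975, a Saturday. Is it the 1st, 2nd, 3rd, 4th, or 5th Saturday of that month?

3rd

Day 15 falls in week ⌈15/7⌉ of the month.
Days 1–7 hold the 1st Saturday, 8–14 the 2nd, 15–21 the 3rd, 22–28 the 4th, 29–31 the 5th.
15 is in the range for the 3rd.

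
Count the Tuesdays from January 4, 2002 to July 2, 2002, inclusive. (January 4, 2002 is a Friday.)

26

January 4, 2002 is a Friday; the first Tuesday on or after it is January 8, 2002 (4 days later).
From January 8, 2002 to July 2, 2002: 23 + 28 + 31 + 30 + 31 + 30 + 2 = 175 days (rest of January, February, March, April, May, June, July).
175 ÷ 7 = 25 full weeks with remainder 0, so 25 more Tuesdays after the first → 26.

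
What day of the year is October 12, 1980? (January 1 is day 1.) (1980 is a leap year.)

Days in months before October: 31 + 29 + 31 + 30 + 31 + 30 + 31 + 31 + 30 = 274.
Plus 12 days into October → day 286.

286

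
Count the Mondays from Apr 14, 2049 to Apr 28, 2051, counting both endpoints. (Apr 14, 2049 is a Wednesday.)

Apr 14, 2049 is a Wednesday; the first Monday on or after it is Apr 19, 2049 (5 days later).
From Apr 19, 2049 to Apr 28, 2051: 256 + 365 + 118 = 739 days (rest of 2049, 2050, to Apr 28, 2051 in 2051).
739 ÷ 7 = 105 full weeks with remainder 4, so 105 more Mondays after the first → 106.

106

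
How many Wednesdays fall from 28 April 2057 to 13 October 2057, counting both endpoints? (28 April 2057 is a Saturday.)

28 April 2057 is a Saturday; the first Wednesday on or after it is 2 May 2057 (4 days later).
From 2 May 2057 to 13 October 2057: 29 + 30 + 31 + 31 + 30 + 13 = 164 days (rest of May, June, July, August, September, October).
164 ÷ 7 = 23 full weeks with remainder 3, so 23 more Wednesdays after the first → 24.

24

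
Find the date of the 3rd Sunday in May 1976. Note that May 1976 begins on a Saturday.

May 16, 1976

May 1976 begins on a Saturday, so the first Sunday is May 2 (1 day later).
The 3rd Sunday is 2 weeks later: 2 + 14 = 16.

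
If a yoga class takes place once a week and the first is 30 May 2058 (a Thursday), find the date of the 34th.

The 34th occurrence is 33 intervals after the first: 33 × 7 = 231 days after 30 May 2058.
May has 31 days — 1 day to the end of May leaves 230.
June has 30 days (200 left).
July has 31 days (169 left).
August has 31 days (138 left).
September has 30 days (108 left).
October has 31 days (77 left).
November has 30 days (47 left).
December has 31 days (16 left).
16 days into January → 16 January 2059.

16 January 2059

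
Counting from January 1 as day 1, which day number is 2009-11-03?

307

Days in months before November: 31 + 28 + 31 + 30 + 31 + 30 + 31 + 31 + 30 + 31 = 304.
Plus 3 days into November → day 307.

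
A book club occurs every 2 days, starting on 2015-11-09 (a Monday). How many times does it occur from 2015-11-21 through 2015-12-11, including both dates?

Occurrences land 2·i days after 2015-11-09 for i = 0, 1, 2, …
2015-11-21 is 12 days after the start; 12 ÷ 2 = 6 remainder 0. First occurrence in the window: #7 on 2015-11-21 (6×2 = 12 days in).
2015-12-11 is 32 days after the start; 32 ÷ 2 = 16 remainder 0. Last occurrence in the window: #17 on 2015-12-11.
Occurrences #7 through #17: 11 in total.

11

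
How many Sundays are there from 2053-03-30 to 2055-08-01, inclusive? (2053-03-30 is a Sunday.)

2053-03-30 is a Sunday; the first Sunday on or after it is 2053-03-30.
From 2053-03-30 to 2055-08-01: 276 + 365 + 213 = 854 days (rest of 2053, 2054, to 2055-08-01 in 2055).
854 ÷ 7 = 122 full weeks with remainder 0, so 122 more Sundays after the first → 123.

123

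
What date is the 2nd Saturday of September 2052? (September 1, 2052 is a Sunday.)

September 2052 begins on a Sunday, so the first Saturday is September 7 (6 days later).
The 2nd Saturday is 1 weeks later: 7 + 7 = 14.

September 14, 2052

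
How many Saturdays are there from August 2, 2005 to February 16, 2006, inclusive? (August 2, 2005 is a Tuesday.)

28

August 2, 2005 is a Tuesday; the first Saturday on or after it is August 6, 2005 (4 days later).
From August 6, 2005 to February 16, 2006: 25 + 30 + 31 + 30 + 31 + 31 + 16 = 194 days (rest of August, September, October, November, December, January, February).
194 ÷ 7 = 27 full weeks with remainder 5, so 27 more Saturdays after the first → 28.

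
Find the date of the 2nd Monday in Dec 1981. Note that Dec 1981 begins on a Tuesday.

Dec 14, 1981

Dec 1981 begins on a Tuesday, so the first Monday is Dec 7 (6 days later).
The 2nd Monday is 1 weeks later: 7 + 7 = 14.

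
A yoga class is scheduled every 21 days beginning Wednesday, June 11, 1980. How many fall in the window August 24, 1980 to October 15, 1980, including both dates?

Occurrences land 21·i days after June 11, 1980 for i = 0, 1, 2, …
August 24, 1980 is 74 days after the start; 74 ÷ 21 = 3 remainder 11; since the remainder is 11, round up to i = 4. First occurrence in the window: #5 on September 3, 1980 (4×21 = 84 days in).
October 15, 1980 is 126 days after the start; 126 ÷ 21 = 6 remainder 0. Last occurrence in the window: #7 on October 15, 1980.
Occurrences #5 through #7: 3 in total.

3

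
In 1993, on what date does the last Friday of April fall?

April 1993 begins on a Thursday, so the first Friday is April 2 (1 day later).
April 1993 has 30 days. Adding weeks: 2, 9, 16, 23, 30 — the last one ≤ 30 is the 30th.

1993-04-30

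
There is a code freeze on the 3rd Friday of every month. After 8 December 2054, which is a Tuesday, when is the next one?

December 2054 starts on a Tuesday; its first Friday is the 4th, so the 3rd Friday is the 18th — 18 December 2054.
18 December 2054 is after 8 December 2054, so that is the next one.

18 December 2054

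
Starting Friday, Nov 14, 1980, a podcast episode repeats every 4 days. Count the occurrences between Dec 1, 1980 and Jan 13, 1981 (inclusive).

11

Occurrences land 4·i days after Nov 14, 1980 for i = 0, 1, 2, …
Dec 1, 1980 is 17 days after the start; 17 ÷ 4 = 4 remainder 1; since the remainder is 1, round up to i = 5. First occurrence in the window: #6 on Dec 4, 1980 (5×4 = 20 days in).
Jan 13, 1981 is 60 days after the start; 60 ÷ 4 = 15 remainder 0. Last occurrence in the window: #16 on Jan 13, 1981.
Occurrences #6 through #16: 11 in total.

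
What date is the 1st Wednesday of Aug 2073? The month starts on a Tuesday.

Aug 2, 2073

Aug 2073 begins on a Tuesday, so the first Wednesday is Aug 2 (1 day later).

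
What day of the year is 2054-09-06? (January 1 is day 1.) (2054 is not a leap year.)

Days in months before September: 31 + 28 + 31 + 30 + 31 + 30 + 31 + 31 = 243.
Plus 6 days into September → day 249.

249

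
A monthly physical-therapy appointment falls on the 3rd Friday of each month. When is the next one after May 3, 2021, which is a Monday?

May 2021 starts on a Saturday; its first Friday is the 7th, so the 3rd Friday is the 21st — May 21, 2021.
May 21, 2021 is after May 3, 2021, so that is the next one.

May 21, 2021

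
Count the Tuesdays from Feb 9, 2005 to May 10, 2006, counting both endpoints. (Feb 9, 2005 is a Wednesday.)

65

Feb 9, 2005 is a Wednesday; the first Tuesday on or after it is Feb 15, 2005 (6 days later).
From Feb 15, 2005 to May 10, 2006: 319 + 130 = 449 days (rest of 2005, to May 10, 2006 in 2006).
449 ÷ 7 = 64 full weeks with remainder 1, so 64 more Tuesdays after the first → 65.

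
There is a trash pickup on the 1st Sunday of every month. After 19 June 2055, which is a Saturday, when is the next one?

4 July 2055

June 2055 starts on a Tuesday, so its 1st Sunday is 6 June 2055 (5 days in).
That is not after 19 June 2055, so look at July 2055.
July 2055 starts on a Thursday, so its 1st Sunday is 4 July 2055 (3 days in).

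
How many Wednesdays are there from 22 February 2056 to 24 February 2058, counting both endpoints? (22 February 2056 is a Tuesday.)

22 February 2056 is a Tuesday; the first Wednesday on or after it is 23 February 2056 (1 day later).
From 23 February 2056 to 24 February 2058: 312 + 365 + 55 = 732 days (rest of 2056, 2057, to 24 February 2058 in 2058).
732 ÷ 7 = 104 full weeks with remainder 4, so 104 more Wednesdays after the first → 105.

105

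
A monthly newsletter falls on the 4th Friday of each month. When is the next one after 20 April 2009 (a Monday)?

April 2009 starts on a Wednesday; its first Friday is the 3rd, so the 4th Friday is the 24th — 24 April 2009.
24 April 2009 is after 20 April 2009, so that is the next one.

24 April 2009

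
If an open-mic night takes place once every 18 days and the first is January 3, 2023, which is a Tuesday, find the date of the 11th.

July 2, 2023

The 11th occurrence is 10 intervals after the first: 10 × 18 = 180 days after January 3, 2023.
January has 31 days — 28 days to the end of January leaves 152.
February has 28 days (124 left).
March has 31 days (93 left).
April has 30 days (63 left).
May has 31 days (32 left).
June has 30 days (2 left).
2 days into July → July 2, 2023.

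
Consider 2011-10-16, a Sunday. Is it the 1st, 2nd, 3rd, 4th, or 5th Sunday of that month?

Day 16 falls in week ⌈16/7⌉ of the month.
Days 1–7 hold the 1st Sunday, 8–14 the 2nd, 15–21 the 3rd, 22–28 the 4th, 29–31 the 5th.
16 is in the range for the 3rd.

3rd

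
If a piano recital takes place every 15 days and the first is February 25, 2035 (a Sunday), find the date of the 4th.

April 11, 2035

The 4th occurrence is 3 intervals after the first: 3 × 15 = 45 days after February 25, 2035.
February has 28 days — 3 days to the end of February leaves 42.
March has 31 days (11 left).
11 days into April → April 11, 2035.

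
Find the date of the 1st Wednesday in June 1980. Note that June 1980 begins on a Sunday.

1980-06-04

June 1980 begins on a Sunday, so the first Wednesday is June 4 (3 days later).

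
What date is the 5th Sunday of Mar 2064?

The first Sunday of Mar 2064 is Mar 2.
The 5th Sunday is 4 weeks later: 2 + 28 = 30.

Mar 30, 2064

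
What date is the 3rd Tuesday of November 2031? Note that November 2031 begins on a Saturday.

November 18, 2031

November 2031 begins on a Saturday, so the first Tuesday is November 4 (3 days later).
The 3rd Tuesday is 2 weeks later: 4 + 14 = 18.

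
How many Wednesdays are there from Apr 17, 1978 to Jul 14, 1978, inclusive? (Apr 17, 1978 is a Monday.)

13

Apr 17, 1978 is a Monday; the first Wednesday on or after it is Apr 19, 1978 (2 days later).
From Apr 19, 1978 to Jul 14, 1978: 11 + 31 + 30 + 14 = 86 days (rest of Apr, May, Jun, Jul).
86 ÷ 7 = 12 full weeks with remainder 2, so 12 more Wednesdays after the first → 13.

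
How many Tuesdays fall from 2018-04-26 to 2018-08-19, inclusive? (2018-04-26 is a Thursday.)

16

2018-04-26 is a Thursday; the first Tuesday on or after it is 2018-05-01 (5 days later).
From 2018-05-01 to 2018-08-19: 30 + 30 + 31 + 19 = 110 days (rest of May, June, July, August).
110 ÷ 7 = 15 full weeks with remainder 5, so 15 more Tuesdays after the first → 16.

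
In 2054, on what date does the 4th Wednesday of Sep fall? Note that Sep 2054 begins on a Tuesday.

Sep 23, 2054

Sep 2054 begins on a Tuesday, so the first Wednesday is Sep 2 (1 day later).
The 4th Wednesday is 3 weeks later: 2 + 21 = 23.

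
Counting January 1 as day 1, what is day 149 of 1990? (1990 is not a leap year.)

May 29, 1990

Jan has 31 days (149 − 31 = 118 remain).
Feb has 28 days (118 − 28 = 90 remain).
Mar has 31 days (90 − 31 = 59 remain).
Apr has 30 days (59 − 30 = 29 remain).
29 into May → May 29.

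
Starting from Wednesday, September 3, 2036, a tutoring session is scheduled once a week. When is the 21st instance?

The 21st occurrence is 20 intervals after the first: 20 × 7 = 140 days after September 3, 2036.
September has 30 days — 27 days to the end of September leaves 113.
October has 31 days (82 left).
November has 30 days (52 left).
December has 31 days (21 left).
21 days into January → January 21, 2037.

January 21, 2037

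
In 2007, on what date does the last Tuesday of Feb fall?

The first Tuesday of Feb 2007 is Feb 6.
Feb 2007 has 28 days. Adding weeks: 6, 13, 20, 27 — the last one ≤ 28 is the 27th.

Feb 27, 2007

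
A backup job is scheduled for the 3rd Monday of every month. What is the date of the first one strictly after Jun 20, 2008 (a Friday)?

Jul 21, 2008

Jun 2008 starts on a Sunday; its first Monday is the 2nd, so the 3rd Monday is the 16th — Jun 16, 2008.
That is not after Jun 20, 2008, so look at Jul 2008.
Jul 2008 starts on a Tuesday; its first Monday is the 7th, so the 3rd Monday is the 21st — Jul 21, 2008.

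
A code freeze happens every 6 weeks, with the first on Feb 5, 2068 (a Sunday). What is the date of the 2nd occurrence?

Mar 18, 2068

The 2nd occurrence is 1 interval after the first: 1 × 42 = 42 days after Feb 5, 2068.
Feb has 29 days — 24 days to the end of Feb leaves 18.
18 days into Mar → Mar 18, 2068.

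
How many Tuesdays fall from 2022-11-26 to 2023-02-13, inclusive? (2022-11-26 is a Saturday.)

11

2022-11-26 is a Saturday; the first Tuesday on or after it is 2022-11-29 (3 days later).
From 2022-11-29 to 2023-02-13: 1 + 31 + 31 + 13 = 76 days (rest of November, December, January, February).
76 ÷ 7 = 10 full weeks with remainder 6, so 10 more Tuesdays after the first → 11.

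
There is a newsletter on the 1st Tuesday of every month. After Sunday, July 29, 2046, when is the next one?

August 7, 2046

July 2046 starts on a Sunday, so its 1st Tuesday is July 3, 2046 (2 days in).
That is not after July 29, 2046, so look at August 2046.
August 2046 starts on a Wednesday, so its 1st Tuesday is August 7, 2046 (6 days in).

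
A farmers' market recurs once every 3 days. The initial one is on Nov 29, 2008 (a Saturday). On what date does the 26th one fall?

Feb 12, 2009

The 26th occurrence is 25 intervals after the first: 25 × 3 = 75 days after Nov 29, 2008.
Nov has 30 days — 1 day to the end of Nov leaves 74.
Dec has 31 days (43 left).
Jan has 31 days (12 left).
12 days into Feb → Feb 12, 2009.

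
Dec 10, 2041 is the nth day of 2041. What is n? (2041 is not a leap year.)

344

Days in months before Dec: 31 + 28 + 31 + 30 + 31 + 30 + 31 + 31 + 30 + 31 + 30 = 334.
Plus 10 days into Dec → day 344.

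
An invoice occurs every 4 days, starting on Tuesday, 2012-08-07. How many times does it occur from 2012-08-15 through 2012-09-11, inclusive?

7

Occurrences land 4·i days after 2012-08-07 for i = 0, 1, 2, …
2012-08-15 is 8 days after the start; 8 ÷ 4 = 2 remainder 0. First occurrence in the window: #3 on 2012-08-15 (2×4 = 8 days in).
2012-09-11 is 35 days after the start; 35 ÷ 4 = 8 remainder 3. Last occurrence in the window: #9 on 2012-09-08.
Occurrences #3 through #9: 7 in total.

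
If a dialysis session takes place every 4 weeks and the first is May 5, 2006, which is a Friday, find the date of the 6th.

September 22, 2006

The 6th occurrence is 5 intervals after the first: 5 × 28 = 140 days after May 5, 2006.
May has 31 days — 26 days to the end of May leaves 114.
June has 30 days (84 left).
July has 31 days (53 left).
August has 31 days (22 left).
22 days into September → September 22, 2006.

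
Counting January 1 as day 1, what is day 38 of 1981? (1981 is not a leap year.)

Feb 7, 1981

Jan has 31 days (38 − 31 = 7 remain).
7 into Feb → Feb 7.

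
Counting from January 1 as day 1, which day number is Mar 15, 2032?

Days in months before Mar: 31 + 29 = 60.
Plus 15 days into Mar → day 75.

75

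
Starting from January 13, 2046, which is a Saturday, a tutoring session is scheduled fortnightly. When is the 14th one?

July 14, 2046

The 14th occurrence is 13 intervals after the first: 13 × 14 = 182 days after January 13, 2046.
January has 31 days — 18 days to the end of January leaves 164.
February has 28 days (136 left).
March has 31 days (105 left).
April has 30 days (75 left).
May has 31 days (44 left).
June has 30 days (14 left).
14 days into July → July 14, 2046.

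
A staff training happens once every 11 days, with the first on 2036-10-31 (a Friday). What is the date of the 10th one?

The 10th occurrence is 9 intervals after the first: 9 × 11 = 99 days after 2036-10-31.
October has 31 days — 0 days to the end of October leaves 99.
November has 30 days (69 left).
December has 31 days (38 left).
January has 31 days (7 left).
7 days into February → 2037-02-07.

2037-02-07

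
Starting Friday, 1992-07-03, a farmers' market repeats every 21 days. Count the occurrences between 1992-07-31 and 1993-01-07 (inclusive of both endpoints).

Occurrences land 21·i days after 1992-07-03 for i = 0, 1, 2, …
1992-07-31 is 28 days after the start; 28 ÷ 21 = 1 remainder 7; since the remainder is 7, round up to i = 2. First occurrence in the window: #3 on 1992-08-14 (2×21 = 42 days in).
1993-01-07 is 188 days after the start; 188 ÷ 21 = 8 remainder 20. Last occurrence in the window: #9 on 1992-12-18.
Occurrences #3 through #9: 7 in total.

7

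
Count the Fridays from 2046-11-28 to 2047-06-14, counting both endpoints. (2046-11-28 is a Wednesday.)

29

2046-11-28 is a Wednesday; the first Friday on or after it is 2046-11-30 (2 days later).
From 2046-11-30 to 2047-06-14: 0 + 31 + 31 + 28 + 31 + 30 + 31 + 14 = 196 days (rest of November, December, January, February, March, April, May, June).
196 ÷ 7 = 28 full weeks with remainder 0, so 28 more Fridays after the first → 29.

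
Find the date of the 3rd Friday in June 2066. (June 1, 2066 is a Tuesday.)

June 2066 begins on a Tuesday, so the first Friday is June 4 (3 days later).
The 3rd Friday is 2 weeks later: 4 + 14 = 18.

18 June 2066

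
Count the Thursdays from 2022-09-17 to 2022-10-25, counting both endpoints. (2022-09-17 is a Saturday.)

5

2022-09-17 is a Saturday; the first Thursday on or after it is 2022-09-22 (5 days later).
From 2022-09-22 to 2022-10-25: 8 + 25 = 33 days (rest of September, October).
33 ÷ 7 = 4 full weeks with remainder 5, so 4 more Thursdays after the first → 5.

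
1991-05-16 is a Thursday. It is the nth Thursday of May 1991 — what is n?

Day 16 falls in week ⌈16/7⌉ of the month.
Days 1–7 hold the 1st Thursday, 8–14 the 2nd, 15–21 the 3rd, 22–28 the 4th, 29–31 the 5th.
16 is in the range for the 3rd.

3rd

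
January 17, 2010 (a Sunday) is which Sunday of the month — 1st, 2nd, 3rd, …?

3rd

Day 17 falls in week ⌈17/7⌉ of the month.
Days 1–7 hold the 1st Sunday, 8–14 the 2nd, 15–21 the 3rd, 22–28 the 4th, 29–31 the 5th.
17 is in the range for the 3rd.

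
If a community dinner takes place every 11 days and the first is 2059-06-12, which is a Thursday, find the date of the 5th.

2059-07-26

The 5th occurrence is 4 intervals after the first: 4 × 11 = 44 days after 2059-06-12.
June has 30 days — 18 days to the end of June leaves 26.
26 days into July → 2059-07-26.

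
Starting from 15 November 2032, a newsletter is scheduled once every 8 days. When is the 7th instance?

2 January 2033

The 7th occurrence is 6 intervals after the first: 6 × 8 = 48 days after 15 November 2032.
November has 30 days — 15 days to the end of November leaves 33.
December has 31 days (2 left).
2 days into January → 2 January 2033.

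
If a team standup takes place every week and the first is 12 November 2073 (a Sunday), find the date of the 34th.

1 July 2074

The 34th occurrence is 33 intervals after the first: 33 × 7 = 231 days after 12 November 2073.
November has 30 days — 18 days to the end of November leaves 213.
December has 31 days (182 left).
January has 31 days (151 left).
February has 28 days (123 left).
March has 31 days (92 left).
April has 30 days (62 left).
May has 31 days (31 left).
June has 30 days (1 left).
1 day into July → 1 July 2074.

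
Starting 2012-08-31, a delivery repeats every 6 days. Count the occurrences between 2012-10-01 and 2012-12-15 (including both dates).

Occurrences land 6·i days after 2012-08-31 for i = 0, 1, 2, …
2012-10-01 is 31 days after the start; 31 ÷ 6 = 5 remainder 1; since the remainder is 1, round up to i = 6. First occurrence in the window: #7 on 2012-10-06 (6×6 = 36 days in).
2012-12-15 is 106 days after the start; 106 ÷ 6 = 17 remainder 4. Last occurrence in the window: #18 on 2012-12-11.
Occurrences #7 through #18: 12 in total.

12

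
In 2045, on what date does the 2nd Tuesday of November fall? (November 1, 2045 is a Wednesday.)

14 November 2045

November 2045 begins on a Wednesday, so the first Tuesday is November 7 (6 days later).
The 2nd Tuesday is 1 weeks later: 7 + 7 = 14.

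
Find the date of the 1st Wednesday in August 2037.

5 August 2037

The first Wednesday of August 2037 is August 5.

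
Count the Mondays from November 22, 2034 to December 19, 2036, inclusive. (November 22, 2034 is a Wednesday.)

November 22, 2034 is a Wednesday; the first Monday on or after it is November 27, 2034 (5 days later).
From November 27, 2034 to December 19, 2036: 34 + 365 + 354 = 753 days (rest of 2034, 2035, to December 19, 2036 in 2036).
753 ÷ 7 = 107 full weeks with remainder 4, so 107 more Mondays after the first → 108.

108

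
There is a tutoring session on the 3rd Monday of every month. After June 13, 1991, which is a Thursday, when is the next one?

June 17, 1991

June 1991 starts on a Saturday; its first Monday is the 3rd, so the 3rd Monday is the 17th — June 17, 1991.
June 17, 1991 is after June 13, 1991, so that is the next one.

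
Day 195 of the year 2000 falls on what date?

Jan has 31 days (195 − 31 = 164 remain).
Feb has 29 days (164 − 29 = 135 remain).
Mar has 31 days (135 − 31 = 104 remain).
Apr has 30 days (104 − 30 = 74 remain).
May has 31 days (74 − 31 = 43 remain).
Jun has 30 days (43 − 30 = 13 remain).
13 into Jul → Jul 13.

Jul 13, 2000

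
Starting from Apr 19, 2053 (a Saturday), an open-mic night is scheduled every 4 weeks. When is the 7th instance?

The 7th occurrence is 6 intervals after the first: 6 × 28 = 168 days after Apr 19, 2053.
Apr has 30 days — 11 days to the end of Apr leaves 157.
May has 31 days (126 left).
Jun has 30 days (96 left).
Jul has 31 days (65 left).
Aug has 31 days (34 left).
Sep has 30 days (4 left).
4 days into Oct → Oct 4, 2053.

Oct 4, 2053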